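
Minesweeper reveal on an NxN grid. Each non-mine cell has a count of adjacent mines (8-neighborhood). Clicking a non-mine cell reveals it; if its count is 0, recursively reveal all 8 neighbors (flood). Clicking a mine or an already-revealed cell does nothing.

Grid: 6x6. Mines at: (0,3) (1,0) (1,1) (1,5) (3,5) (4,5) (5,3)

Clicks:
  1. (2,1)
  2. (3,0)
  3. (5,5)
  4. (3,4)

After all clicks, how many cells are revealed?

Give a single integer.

Answer: 22

Derivation:
Click 1 (2,1) count=2: revealed 1 new [(2,1)] -> total=1
Click 2 (3,0) count=0: revealed 20 new [(1,2) (1,3) (1,4) (2,0) (2,2) (2,3) (2,4) (3,0) (3,1) (3,2) (3,3) (3,4) (4,0) (4,1) (4,2) (4,3) (4,4) (5,0) (5,1) (5,2)] -> total=21
Click 3 (5,5) count=1: revealed 1 new [(5,5)] -> total=22
Click 4 (3,4) count=2: revealed 0 new [(none)] -> total=22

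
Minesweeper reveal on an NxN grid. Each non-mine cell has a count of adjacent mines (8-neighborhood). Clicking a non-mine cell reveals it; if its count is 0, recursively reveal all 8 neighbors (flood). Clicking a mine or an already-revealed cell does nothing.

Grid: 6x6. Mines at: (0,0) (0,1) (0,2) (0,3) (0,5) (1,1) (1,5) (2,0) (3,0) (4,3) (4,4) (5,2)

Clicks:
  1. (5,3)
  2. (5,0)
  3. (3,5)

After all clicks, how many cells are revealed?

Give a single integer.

Click 1 (5,3) count=3: revealed 1 new [(5,3)] -> total=1
Click 2 (5,0) count=0: revealed 4 new [(4,0) (4,1) (5,0) (5,1)] -> total=5
Click 3 (3,5) count=1: revealed 1 new [(3,5)] -> total=6

Answer: 6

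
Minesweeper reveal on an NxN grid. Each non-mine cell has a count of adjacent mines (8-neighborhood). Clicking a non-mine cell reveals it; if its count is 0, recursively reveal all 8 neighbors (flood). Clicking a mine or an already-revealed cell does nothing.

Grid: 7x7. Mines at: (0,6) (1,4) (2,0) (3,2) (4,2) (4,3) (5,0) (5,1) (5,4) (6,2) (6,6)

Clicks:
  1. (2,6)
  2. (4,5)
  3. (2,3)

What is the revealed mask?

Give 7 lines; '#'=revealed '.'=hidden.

Click 1 (2,6) count=0: revealed 13 new [(1,5) (1,6) (2,4) (2,5) (2,6) (3,4) (3,5) (3,6) (4,4) (4,5) (4,6) (5,5) (5,6)] -> total=13
Click 2 (4,5) count=1: revealed 0 new [(none)] -> total=13
Click 3 (2,3) count=2: revealed 1 new [(2,3)] -> total=14

Answer: .......
.....##
...####
....###
....###
.....##
.......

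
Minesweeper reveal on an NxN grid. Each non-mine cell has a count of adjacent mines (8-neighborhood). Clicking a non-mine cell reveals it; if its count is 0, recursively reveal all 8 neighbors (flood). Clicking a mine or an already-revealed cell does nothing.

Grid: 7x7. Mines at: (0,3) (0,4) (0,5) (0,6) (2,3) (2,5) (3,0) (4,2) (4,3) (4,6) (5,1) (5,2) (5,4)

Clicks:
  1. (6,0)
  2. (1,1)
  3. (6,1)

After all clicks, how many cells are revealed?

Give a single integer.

Answer: 11

Derivation:
Click 1 (6,0) count=1: revealed 1 new [(6,0)] -> total=1
Click 2 (1,1) count=0: revealed 9 new [(0,0) (0,1) (0,2) (1,0) (1,1) (1,2) (2,0) (2,1) (2,2)] -> total=10
Click 3 (6,1) count=2: revealed 1 new [(6,1)] -> total=11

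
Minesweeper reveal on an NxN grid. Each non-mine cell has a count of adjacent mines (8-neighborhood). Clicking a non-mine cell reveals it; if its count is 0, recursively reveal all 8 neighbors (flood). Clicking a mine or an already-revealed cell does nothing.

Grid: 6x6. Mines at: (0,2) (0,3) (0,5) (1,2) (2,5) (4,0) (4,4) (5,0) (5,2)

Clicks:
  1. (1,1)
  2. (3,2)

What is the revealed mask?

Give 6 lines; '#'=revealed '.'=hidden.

Click 1 (1,1) count=2: revealed 1 new [(1,1)] -> total=1
Click 2 (3,2) count=0: revealed 9 new [(2,1) (2,2) (2,3) (3,1) (3,2) (3,3) (4,1) (4,2) (4,3)] -> total=10

Answer: ......
.#....
.###..
.###..
.###..
......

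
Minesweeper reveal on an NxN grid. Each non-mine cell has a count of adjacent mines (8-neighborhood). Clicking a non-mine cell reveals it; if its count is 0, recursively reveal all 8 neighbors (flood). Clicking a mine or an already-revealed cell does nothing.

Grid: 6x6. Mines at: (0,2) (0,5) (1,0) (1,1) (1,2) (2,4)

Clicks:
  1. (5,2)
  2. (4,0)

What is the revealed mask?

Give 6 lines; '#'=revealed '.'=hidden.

Click 1 (5,2) count=0: revealed 22 new [(2,0) (2,1) (2,2) (2,3) (3,0) (3,1) (3,2) (3,3) (3,4) (3,5) (4,0) (4,1) (4,2) (4,3) (4,4) (4,5) (5,0) (5,1) (5,2) (5,3) (5,4) (5,5)] -> total=22
Click 2 (4,0) count=0: revealed 0 new [(none)] -> total=22

Answer: ......
......
####..
######
######
######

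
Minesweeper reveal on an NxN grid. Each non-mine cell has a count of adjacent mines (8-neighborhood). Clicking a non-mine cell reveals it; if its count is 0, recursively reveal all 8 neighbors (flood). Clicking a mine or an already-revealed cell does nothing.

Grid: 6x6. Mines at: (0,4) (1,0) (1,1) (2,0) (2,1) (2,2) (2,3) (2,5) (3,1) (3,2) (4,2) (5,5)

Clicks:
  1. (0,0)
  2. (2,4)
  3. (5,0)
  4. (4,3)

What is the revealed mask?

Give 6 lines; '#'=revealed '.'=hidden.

Answer: #.....
......
....#.
......
##.#..
##....

Derivation:
Click 1 (0,0) count=2: revealed 1 new [(0,0)] -> total=1
Click 2 (2,4) count=2: revealed 1 new [(2,4)] -> total=2
Click 3 (5,0) count=0: revealed 4 new [(4,0) (4,1) (5,0) (5,1)] -> total=6
Click 4 (4,3) count=2: revealed 1 new [(4,3)] -> total=7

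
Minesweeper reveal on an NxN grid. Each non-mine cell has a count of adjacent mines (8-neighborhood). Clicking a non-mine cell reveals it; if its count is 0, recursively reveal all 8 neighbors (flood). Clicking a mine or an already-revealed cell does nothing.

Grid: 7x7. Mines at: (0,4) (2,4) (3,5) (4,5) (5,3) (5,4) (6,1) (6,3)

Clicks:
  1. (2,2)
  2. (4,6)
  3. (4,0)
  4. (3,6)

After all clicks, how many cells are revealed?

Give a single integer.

Answer: 25

Derivation:
Click 1 (2,2) count=0: revealed 23 new [(0,0) (0,1) (0,2) (0,3) (1,0) (1,1) (1,2) (1,3) (2,0) (2,1) (2,2) (2,3) (3,0) (3,1) (3,2) (3,3) (4,0) (4,1) (4,2) (4,3) (5,0) (5,1) (5,2)] -> total=23
Click 2 (4,6) count=2: revealed 1 new [(4,6)] -> total=24
Click 3 (4,0) count=0: revealed 0 new [(none)] -> total=24
Click 4 (3,6) count=2: revealed 1 new [(3,6)] -> total=25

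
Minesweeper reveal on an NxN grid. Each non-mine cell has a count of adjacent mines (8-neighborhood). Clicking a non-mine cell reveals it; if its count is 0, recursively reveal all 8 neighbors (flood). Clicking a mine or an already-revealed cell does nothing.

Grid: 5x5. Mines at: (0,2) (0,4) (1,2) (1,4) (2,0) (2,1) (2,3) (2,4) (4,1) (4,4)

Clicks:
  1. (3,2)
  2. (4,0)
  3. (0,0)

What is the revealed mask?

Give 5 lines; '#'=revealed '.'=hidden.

Answer: ##...
##...
.....
..#..
#....

Derivation:
Click 1 (3,2) count=3: revealed 1 new [(3,2)] -> total=1
Click 2 (4,0) count=1: revealed 1 new [(4,0)] -> total=2
Click 3 (0,0) count=0: revealed 4 new [(0,0) (0,1) (1,0) (1,1)] -> total=6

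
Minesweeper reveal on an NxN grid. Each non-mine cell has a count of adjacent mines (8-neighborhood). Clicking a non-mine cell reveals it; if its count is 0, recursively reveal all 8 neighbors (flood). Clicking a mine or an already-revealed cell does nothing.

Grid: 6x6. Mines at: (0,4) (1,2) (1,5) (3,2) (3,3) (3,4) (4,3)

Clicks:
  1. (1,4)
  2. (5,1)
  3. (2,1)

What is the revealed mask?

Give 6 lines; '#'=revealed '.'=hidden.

Answer: ##....
##..#.
##....
##....
###...
###...

Derivation:
Click 1 (1,4) count=2: revealed 1 new [(1,4)] -> total=1
Click 2 (5,1) count=0: revealed 14 new [(0,0) (0,1) (1,0) (1,1) (2,0) (2,1) (3,0) (3,1) (4,0) (4,1) (4,2) (5,0) (5,1) (5,2)] -> total=15
Click 3 (2,1) count=2: revealed 0 new [(none)] -> total=15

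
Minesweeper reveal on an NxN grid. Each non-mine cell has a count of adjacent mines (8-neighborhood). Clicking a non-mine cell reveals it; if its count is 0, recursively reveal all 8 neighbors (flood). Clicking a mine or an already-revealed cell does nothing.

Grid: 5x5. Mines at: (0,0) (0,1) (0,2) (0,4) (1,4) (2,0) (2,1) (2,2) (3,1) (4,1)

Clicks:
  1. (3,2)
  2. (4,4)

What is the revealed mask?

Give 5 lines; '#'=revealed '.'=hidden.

Click 1 (3,2) count=4: revealed 1 new [(3,2)] -> total=1
Click 2 (4,4) count=0: revealed 7 new [(2,3) (2,4) (3,3) (3,4) (4,2) (4,3) (4,4)] -> total=8

Answer: .....
.....
...##
..###
..###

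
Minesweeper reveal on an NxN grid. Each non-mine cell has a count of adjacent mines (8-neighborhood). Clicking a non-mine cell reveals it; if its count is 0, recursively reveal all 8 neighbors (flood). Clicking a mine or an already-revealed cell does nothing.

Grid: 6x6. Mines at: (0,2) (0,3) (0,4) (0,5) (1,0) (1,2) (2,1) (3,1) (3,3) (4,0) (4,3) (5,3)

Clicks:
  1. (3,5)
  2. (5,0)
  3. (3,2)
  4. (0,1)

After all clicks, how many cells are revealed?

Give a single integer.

Click 1 (3,5) count=0: revealed 10 new [(1,4) (1,5) (2,4) (2,5) (3,4) (3,5) (4,4) (4,5) (5,4) (5,5)] -> total=10
Click 2 (5,0) count=1: revealed 1 new [(5,0)] -> total=11
Click 3 (3,2) count=4: revealed 1 new [(3,2)] -> total=12
Click 4 (0,1) count=3: revealed 1 new [(0,1)] -> total=13

Answer: 13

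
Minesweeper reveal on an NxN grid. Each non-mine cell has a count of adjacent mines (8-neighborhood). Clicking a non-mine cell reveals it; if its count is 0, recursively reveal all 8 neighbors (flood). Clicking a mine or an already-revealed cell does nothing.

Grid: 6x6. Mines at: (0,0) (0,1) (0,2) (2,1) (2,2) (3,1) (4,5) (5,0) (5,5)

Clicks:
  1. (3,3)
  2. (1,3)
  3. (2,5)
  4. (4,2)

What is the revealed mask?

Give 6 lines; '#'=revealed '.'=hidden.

Answer: ...###
...###
...###
...###
..#...
......

Derivation:
Click 1 (3,3) count=1: revealed 1 new [(3,3)] -> total=1
Click 2 (1,3) count=2: revealed 1 new [(1,3)] -> total=2
Click 3 (2,5) count=0: revealed 10 new [(0,3) (0,4) (0,5) (1,4) (1,5) (2,3) (2,4) (2,5) (3,4) (3,5)] -> total=12
Click 4 (4,2) count=1: revealed 1 new [(4,2)] -> total=13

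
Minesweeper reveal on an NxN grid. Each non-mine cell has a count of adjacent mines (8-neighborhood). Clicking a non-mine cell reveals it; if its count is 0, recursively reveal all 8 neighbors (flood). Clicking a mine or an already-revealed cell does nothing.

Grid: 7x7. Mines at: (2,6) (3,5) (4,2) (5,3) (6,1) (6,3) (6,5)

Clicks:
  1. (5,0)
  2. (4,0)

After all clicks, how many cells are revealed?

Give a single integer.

Click 1 (5,0) count=1: revealed 1 new [(5,0)] -> total=1
Click 2 (4,0) count=0: revealed 28 new [(0,0) (0,1) (0,2) (0,3) (0,4) (0,5) (0,6) (1,0) (1,1) (1,2) (1,3) (1,4) (1,5) (1,6) (2,0) (2,1) (2,2) (2,3) (2,4) (2,5) (3,0) (3,1) (3,2) (3,3) (3,4) (4,0) (4,1) (5,1)] -> total=29

Answer: 29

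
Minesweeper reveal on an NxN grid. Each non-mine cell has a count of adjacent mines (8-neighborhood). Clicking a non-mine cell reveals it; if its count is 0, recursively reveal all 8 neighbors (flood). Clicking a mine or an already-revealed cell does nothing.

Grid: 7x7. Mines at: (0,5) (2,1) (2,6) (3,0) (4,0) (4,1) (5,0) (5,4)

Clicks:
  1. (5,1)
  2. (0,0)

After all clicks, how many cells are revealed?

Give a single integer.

Click 1 (5,1) count=3: revealed 1 new [(5,1)] -> total=1
Click 2 (0,0) count=0: revealed 23 new [(0,0) (0,1) (0,2) (0,3) (0,4) (1,0) (1,1) (1,2) (1,3) (1,4) (1,5) (2,2) (2,3) (2,4) (2,5) (3,2) (3,3) (3,4) (3,5) (4,2) (4,3) (4,4) (4,5)] -> total=24

Answer: 24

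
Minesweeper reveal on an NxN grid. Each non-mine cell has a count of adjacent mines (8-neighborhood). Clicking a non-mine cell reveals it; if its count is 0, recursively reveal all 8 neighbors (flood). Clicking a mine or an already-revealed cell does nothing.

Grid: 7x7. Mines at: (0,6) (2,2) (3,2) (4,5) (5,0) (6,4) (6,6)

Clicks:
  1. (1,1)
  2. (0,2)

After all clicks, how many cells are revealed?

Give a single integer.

Answer: 27

Derivation:
Click 1 (1,1) count=1: revealed 1 new [(1,1)] -> total=1
Click 2 (0,2) count=0: revealed 26 new [(0,0) (0,1) (0,2) (0,3) (0,4) (0,5) (1,0) (1,2) (1,3) (1,4) (1,5) (1,6) (2,0) (2,1) (2,3) (2,4) (2,5) (2,6) (3,0) (3,1) (3,3) (3,4) (3,5) (3,6) (4,0) (4,1)] -> total=27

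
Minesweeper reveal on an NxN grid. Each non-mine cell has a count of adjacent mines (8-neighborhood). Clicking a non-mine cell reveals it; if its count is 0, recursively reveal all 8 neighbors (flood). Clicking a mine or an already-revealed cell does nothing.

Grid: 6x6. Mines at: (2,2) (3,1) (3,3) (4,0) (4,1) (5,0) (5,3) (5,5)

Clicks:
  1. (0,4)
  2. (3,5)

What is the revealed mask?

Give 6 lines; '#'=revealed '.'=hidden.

Click 1 (0,4) count=0: revealed 21 new [(0,0) (0,1) (0,2) (0,3) (0,4) (0,5) (1,0) (1,1) (1,2) (1,3) (1,4) (1,5) (2,0) (2,1) (2,3) (2,4) (2,5) (3,4) (3,5) (4,4) (4,5)] -> total=21
Click 2 (3,5) count=0: revealed 0 new [(none)] -> total=21

Answer: ######
######
##.###
....##
....##
......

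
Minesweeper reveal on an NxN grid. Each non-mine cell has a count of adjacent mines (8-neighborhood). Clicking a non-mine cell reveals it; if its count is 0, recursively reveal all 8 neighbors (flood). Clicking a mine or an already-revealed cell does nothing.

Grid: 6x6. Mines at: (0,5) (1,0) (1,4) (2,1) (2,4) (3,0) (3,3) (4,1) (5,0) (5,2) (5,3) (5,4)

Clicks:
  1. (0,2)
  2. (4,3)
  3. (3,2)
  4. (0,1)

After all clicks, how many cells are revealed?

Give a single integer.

Click 1 (0,2) count=0: revealed 6 new [(0,1) (0,2) (0,3) (1,1) (1,2) (1,3)] -> total=6
Click 2 (4,3) count=4: revealed 1 new [(4,3)] -> total=7
Click 3 (3,2) count=3: revealed 1 new [(3,2)] -> total=8
Click 4 (0,1) count=1: revealed 0 new [(none)] -> total=8

Answer: 8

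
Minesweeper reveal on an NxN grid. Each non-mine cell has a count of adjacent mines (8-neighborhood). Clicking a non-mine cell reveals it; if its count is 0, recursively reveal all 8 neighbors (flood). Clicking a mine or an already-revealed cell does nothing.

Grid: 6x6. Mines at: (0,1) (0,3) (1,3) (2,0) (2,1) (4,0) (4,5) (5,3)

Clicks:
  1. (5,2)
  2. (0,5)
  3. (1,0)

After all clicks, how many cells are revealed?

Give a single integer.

Answer: 10

Derivation:
Click 1 (5,2) count=1: revealed 1 new [(5,2)] -> total=1
Click 2 (0,5) count=0: revealed 8 new [(0,4) (0,5) (1,4) (1,5) (2,4) (2,5) (3,4) (3,5)] -> total=9
Click 3 (1,0) count=3: revealed 1 new [(1,0)] -> total=10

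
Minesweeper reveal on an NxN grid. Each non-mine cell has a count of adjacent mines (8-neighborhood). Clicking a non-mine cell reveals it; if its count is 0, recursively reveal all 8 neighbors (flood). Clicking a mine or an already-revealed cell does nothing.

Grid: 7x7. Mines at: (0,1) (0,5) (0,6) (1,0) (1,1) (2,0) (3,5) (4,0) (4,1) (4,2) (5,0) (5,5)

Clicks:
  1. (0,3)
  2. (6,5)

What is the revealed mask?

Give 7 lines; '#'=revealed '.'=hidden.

Click 1 (0,3) count=0: revealed 12 new [(0,2) (0,3) (0,4) (1,2) (1,3) (1,4) (2,2) (2,3) (2,4) (3,2) (3,3) (3,4)] -> total=12
Click 2 (6,5) count=1: revealed 1 new [(6,5)] -> total=13

Answer: ..###..
..###..
..###..
..###..
.......
.......
.....#.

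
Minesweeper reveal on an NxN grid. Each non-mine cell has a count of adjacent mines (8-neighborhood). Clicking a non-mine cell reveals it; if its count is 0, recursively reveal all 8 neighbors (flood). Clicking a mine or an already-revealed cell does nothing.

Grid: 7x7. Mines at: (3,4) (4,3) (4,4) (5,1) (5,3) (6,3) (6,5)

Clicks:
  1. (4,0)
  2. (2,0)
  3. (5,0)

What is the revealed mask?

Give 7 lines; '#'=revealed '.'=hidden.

Click 1 (4,0) count=1: revealed 1 new [(4,0)] -> total=1
Click 2 (2,0) count=0: revealed 33 new [(0,0) (0,1) (0,2) (0,3) (0,4) (0,5) (0,6) (1,0) (1,1) (1,2) (1,3) (1,4) (1,5) (1,6) (2,0) (2,1) (2,2) (2,3) (2,4) (2,5) (2,6) (3,0) (3,1) (3,2) (3,3) (3,5) (3,6) (4,1) (4,2) (4,5) (4,6) (5,5) (5,6)] -> total=34
Click 3 (5,0) count=1: revealed 1 new [(5,0)] -> total=35

Answer: #######
#######
#######
####.##
###..##
#....##
.......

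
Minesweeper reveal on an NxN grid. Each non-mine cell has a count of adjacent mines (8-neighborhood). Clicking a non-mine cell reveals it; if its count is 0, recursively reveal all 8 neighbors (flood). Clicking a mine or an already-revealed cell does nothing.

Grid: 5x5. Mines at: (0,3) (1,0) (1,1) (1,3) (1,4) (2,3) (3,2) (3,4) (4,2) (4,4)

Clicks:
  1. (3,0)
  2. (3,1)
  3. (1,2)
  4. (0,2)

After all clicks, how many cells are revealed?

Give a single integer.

Answer: 8

Derivation:
Click 1 (3,0) count=0: revealed 6 new [(2,0) (2,1) (3,0) (3,1) (4,0) (4,1)] -> total=6
Click 2 (3,1) count=2: revealed 0 new [(none)] -> total=6
Click 3 (1,2) count=4: revealed 1 new [(1,2)] -> total=7
Click 4 (0,2) count=3: revealed 1 new [(0,2)] -> total=8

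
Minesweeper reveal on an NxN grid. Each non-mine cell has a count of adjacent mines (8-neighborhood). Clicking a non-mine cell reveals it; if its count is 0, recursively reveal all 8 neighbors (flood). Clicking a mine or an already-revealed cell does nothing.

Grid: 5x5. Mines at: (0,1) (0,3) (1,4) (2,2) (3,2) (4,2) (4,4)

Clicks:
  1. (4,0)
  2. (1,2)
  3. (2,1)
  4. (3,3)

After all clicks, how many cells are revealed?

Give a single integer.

Answer: 10

Derivation:
Click 1 (4,0) count=0: revealed 8 new [(1,0) (1,1) (2,0) (2,1) (3,0) (3,1) (4,0) (4,1)] -> total=8
Click 2 (1,2) count=3: revealed 1 new [(1,2)] -> total=9
Click 3 (2,1) count=2: revealed 0 new [(none)] -> total=9
Click 4 (3,3) count=4: revealed 1 new [(3,3)] -> total=10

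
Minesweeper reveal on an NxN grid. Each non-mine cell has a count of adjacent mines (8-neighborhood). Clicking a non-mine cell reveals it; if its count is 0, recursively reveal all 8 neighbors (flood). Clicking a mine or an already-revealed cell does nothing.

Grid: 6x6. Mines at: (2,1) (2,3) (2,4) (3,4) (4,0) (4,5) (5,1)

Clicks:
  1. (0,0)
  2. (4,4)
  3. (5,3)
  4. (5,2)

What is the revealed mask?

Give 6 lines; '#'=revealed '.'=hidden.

Answer: ######
######
......
......
..###.
..###.

Derivation:
Click 1 (0,0) count=0: revealed 12 new [(0,0) (0,1) (0,2) (0,3) (0,4) (0,5) (1,0) (1,1) (1,2) (1,3) (1,4) (1,5)] -> total=12
Click 2 (4,4) count=2: revealed 1 new [(4,4)] -> total=13
Click 3 (5,3) count=0: revealed 5 new [(4,2) (4,3) (5,2) (5,3) (5,4)] -> total=18
Click 4 (5,2) count=1: revealed 0 new [(none)] -> total=18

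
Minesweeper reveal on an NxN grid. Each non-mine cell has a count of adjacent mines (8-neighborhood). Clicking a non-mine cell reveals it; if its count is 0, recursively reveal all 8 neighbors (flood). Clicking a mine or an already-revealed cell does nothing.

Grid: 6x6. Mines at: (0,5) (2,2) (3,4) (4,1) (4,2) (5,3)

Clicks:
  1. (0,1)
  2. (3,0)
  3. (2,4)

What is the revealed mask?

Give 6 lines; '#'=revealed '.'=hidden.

Answer: #####.
#####.
##..#.
##....
......
......

Derivation:
Click 1 (0,1) count=0: revealed 14 new [(0,0) (0,1) (0,2) (0,3) (0,4) (1,0) (1,1) (1,2) (1,3) (1,4) (2,0) (2,1) (3,0) (3,1)] -> total=14
Click 2 (3,0) count=1: revealed 0 new [(none)] -> total=14
Click 3 (2,4) count=1: revealed 1 new [(2,4)] -> total=15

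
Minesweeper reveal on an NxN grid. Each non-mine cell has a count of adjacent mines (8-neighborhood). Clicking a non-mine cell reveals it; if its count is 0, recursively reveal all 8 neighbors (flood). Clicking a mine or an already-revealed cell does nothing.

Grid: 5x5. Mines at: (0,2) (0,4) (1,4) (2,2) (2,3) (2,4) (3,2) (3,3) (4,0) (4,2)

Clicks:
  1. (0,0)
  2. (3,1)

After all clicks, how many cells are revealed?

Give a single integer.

Answer: 8

Derivation:
Click 1 (0,0) count=0: revealed 8 new [(0,0) (0,1) (1,0) (1,1) (2,0) (2,1) (3,0) (3,1)] -> total=8
Click 2 (3,1) count=4: revealed 0 new [(none)] -> total=8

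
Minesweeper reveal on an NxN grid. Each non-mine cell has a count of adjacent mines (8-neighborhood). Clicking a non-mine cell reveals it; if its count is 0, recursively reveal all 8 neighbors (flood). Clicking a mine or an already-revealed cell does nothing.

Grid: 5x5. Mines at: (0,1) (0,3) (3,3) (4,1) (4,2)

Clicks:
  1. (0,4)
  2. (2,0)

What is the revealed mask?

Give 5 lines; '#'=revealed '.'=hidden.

Answer: ....#
###..
###..
###..
.....

Derivation:
Click 1 (0,4) count=1: revealed 1 new [(0,4)] -> total=1
Click 2 (2,0) count=0: revealed 9 new [(1,0) (1,1) (1,2) (2,0) (2,1) (2,2) (3,0) (3,1) (3,2)] -> total=10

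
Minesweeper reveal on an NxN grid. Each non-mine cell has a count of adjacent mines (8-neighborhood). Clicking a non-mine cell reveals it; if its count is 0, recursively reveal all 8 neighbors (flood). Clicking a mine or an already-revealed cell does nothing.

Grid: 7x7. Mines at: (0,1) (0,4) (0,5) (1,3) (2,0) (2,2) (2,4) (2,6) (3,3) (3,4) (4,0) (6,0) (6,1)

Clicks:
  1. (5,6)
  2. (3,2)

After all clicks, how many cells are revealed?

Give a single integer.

Click 1 (5,6) count=0: revealed 17 new [(3,5) (3,6) (4,2) (4,3) (4,4) (4,5) (4,6) (5,2) (5,3) (5,4) (5,5) (5,6) (6,2) (6,3) (6,4) (6,5) (6,6)] -> total=17
Click 2 (3,2) count=2: revealed 1 new [(3,2)] -> total=18

Answer: 18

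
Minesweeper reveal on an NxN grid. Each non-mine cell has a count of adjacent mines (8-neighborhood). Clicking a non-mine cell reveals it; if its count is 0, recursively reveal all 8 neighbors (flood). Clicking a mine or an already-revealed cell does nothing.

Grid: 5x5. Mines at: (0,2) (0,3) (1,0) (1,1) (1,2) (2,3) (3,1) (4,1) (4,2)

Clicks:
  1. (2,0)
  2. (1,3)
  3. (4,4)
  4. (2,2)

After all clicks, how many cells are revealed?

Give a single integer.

Click 1 (2,0) count=3: revealed 1 new [(2,0)] -> total=1
Click 2 (1,3) count=4: revealed 1 new [(1,3)] -> total=2
Click 3 (4,4) count=0: revealed 4 new [(3,3) (3,4) (4,3) (4,4)] -> total=6
Click 4 (2,2) count=4: revealed 1 new [(2,2)] -> total=7

Answer: 7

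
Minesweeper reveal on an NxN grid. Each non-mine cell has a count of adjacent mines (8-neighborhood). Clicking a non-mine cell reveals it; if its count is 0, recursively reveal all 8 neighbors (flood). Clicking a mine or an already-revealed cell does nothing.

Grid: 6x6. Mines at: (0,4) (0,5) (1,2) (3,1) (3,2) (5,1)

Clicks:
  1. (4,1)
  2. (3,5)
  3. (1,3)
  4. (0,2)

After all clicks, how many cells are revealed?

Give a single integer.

Click 1 (4,1) count=3: revealed 1 new [(4,1)] -> total=1
Click 2 (3,5) count=0: revealed 17 new [(1,3) (1,4) (1,5) (2,3) (2,4) (2,5) (3,3) (3,4) (3,5) (4,2) (4,3) (4,4) (4,5) (5,2) (5,3) (5,4) (5,5)] -> total=18
Click 3 (1,3) count=2: revealed 0 new [(none)] -> total=18
Click 4 (0,2) count=1: revealed 1 new [(0,2)] -> total=19

Answer: 19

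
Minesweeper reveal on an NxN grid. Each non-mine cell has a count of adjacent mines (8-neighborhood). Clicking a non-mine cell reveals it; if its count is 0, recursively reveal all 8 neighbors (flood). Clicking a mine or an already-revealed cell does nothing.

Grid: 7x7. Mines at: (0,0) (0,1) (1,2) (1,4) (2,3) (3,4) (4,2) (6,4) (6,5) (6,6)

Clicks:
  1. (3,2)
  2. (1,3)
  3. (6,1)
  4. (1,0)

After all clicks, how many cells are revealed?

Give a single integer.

Click 1 (3,2) count=2: revealed 1 new [(3,2)] -> total=1
Click 2 (1,3) count=3: revealed 1 new [(1,3)] -> total=2
Click 3 (6,1) count=0: revealed 16 new [(1,0) (1,1) (2,0) (2,1) (3,0) (3,1) (4,0) (4,1) (5,0) (5,1) (5,2) (5,3) (6,0) (6,1) (6,2) (6,3)] -> total=18
Click 4 (1,0) count=2: revealed 0 new [(none)] -> total=18

Answer: 18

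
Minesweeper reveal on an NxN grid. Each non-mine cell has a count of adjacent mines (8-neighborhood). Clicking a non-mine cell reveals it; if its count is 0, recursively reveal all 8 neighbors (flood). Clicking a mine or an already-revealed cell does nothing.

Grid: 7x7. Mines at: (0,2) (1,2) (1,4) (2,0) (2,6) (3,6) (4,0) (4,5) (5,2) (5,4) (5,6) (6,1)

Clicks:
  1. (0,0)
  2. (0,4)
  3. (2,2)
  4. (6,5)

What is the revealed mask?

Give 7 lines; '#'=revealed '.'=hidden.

Answer: ##..#..
##.....
..#....
.......
.......
.......
.....#.

Derivation:
Click 1 (0,0) count=0: revealed 4 new [(0,0) (0,1) (1,0) (1,1)] -> total=4
Click 2 (0,4) count=1: revealed 1 new [(0,4)] -> total=5
Click 3 (2,2) count=1: revealed 1 new [(2,2)] -> total=6
Click 4 (6,5) count=2: revealed 1 new [(6,5)] -> total=7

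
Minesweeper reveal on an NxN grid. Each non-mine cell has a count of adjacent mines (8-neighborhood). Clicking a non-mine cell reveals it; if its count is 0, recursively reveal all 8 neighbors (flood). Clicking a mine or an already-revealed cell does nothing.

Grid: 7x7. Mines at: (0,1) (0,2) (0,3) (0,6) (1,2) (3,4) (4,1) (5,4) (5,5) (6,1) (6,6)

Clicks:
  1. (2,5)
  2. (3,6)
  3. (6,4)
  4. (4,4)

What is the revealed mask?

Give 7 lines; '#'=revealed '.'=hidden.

Click 1 (2,5) count=1: revealed 1 new [(2,5)] -> total=1
Click 2 (3,6) count=0: revealed 7 new [(1,5) (1,6) (2,6) (3,5) (3,6) (4,5) (4,6)] -> total=8
Click 3 (6,4) count=2: revealed 1 new [(6,4)] -> total=9
Click 4 (4,4) count=3: revealed 1 new [(4,4)] -> total=10

Answer: .......
.....##
.....##
.....##
....###
.......
....#..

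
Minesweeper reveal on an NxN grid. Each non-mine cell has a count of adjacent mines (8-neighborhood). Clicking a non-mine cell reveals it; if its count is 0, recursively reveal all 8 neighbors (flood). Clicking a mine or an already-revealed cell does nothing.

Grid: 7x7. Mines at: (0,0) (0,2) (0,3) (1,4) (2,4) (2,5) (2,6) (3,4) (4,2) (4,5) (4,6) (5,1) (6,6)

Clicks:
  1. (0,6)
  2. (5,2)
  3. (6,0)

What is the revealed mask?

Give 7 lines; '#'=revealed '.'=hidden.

Answer: .....##
.....##
.......
.......
.......
..#....
#......

Derivation:
Click 1 (0,6) count=0: revealed 4 new [(0,5) (0,6) (1,5) (1,6)] -> total=4
Click 2 (5,2) count=2: revealed 1 new [(5,2)] -> total=5
Click 3 (6,0) count=1: revealed 1 new [(6,0)] -> total=6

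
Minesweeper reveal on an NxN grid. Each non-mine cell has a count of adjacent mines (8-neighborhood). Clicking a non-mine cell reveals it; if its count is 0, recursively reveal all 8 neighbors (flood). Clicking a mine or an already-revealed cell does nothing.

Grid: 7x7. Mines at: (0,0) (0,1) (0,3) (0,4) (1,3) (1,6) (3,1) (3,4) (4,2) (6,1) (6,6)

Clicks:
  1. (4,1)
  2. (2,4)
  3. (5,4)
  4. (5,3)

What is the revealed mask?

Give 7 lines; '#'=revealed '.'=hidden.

Click 1 (4,1) count=2: revealed 1 new [(4,1)] -> total=1
Click 2 (2,4) count=2: revealed 1 new [(2,4)] -> total=2
Click 3 (5,4) count=0: revealed 11 new [(4,3) (4,4) (4,5) (5,2) (5,3) (5,4) (5,5) (6,2) (6,3) (6,4) (6,5)] -> total=13
Click 4 (5,3) count=1: revealed 0 new [(none)] -> total=13

Answer: .......
.......
....#..
.......
.#.###.
..####.
..####.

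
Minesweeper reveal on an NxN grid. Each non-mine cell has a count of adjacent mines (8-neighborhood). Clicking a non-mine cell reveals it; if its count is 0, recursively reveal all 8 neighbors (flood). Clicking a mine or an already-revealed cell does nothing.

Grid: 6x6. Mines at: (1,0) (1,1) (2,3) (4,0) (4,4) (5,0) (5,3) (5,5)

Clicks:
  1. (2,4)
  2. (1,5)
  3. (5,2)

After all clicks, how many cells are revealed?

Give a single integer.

Answer: 13

Derivation:
Click 1 (2,4) count=1: revealed 1 new [(2,4)] -> total=1
Click 2 (1,5) count=0: revealed 11 new [(0,2) (0,3) (0,4) (0,5) (1,2) (1,3) (1,4) (1,5) (2,5) (3,4) (3,5)] -> total=12
Click 3 (5,2) count=1: revealed 1 new [(5,2)] -> total=13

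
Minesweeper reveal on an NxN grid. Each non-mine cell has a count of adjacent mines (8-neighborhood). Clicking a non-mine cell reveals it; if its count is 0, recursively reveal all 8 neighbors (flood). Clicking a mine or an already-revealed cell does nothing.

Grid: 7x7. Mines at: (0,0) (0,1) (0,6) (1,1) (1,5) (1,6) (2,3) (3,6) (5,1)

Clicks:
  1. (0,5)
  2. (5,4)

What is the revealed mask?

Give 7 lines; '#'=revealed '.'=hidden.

Click 1 (0,5) count=3: revealed 1 new [(0,5)] -> total=1
Click 2 (5,4) count=0: revealed 19 new [(3,2) (3,3) (3,4) (3,5) (4,2) (4,3) (4,4) (4,5) (4,6) (5,2) (5,3) (5,4) (5,5) (5,6) (6,2) (6,3) (6,4) (6,5) (6,6)] -> total=20

Answer: .....#.
.......
.......
..####.
..#####
..#####
..#####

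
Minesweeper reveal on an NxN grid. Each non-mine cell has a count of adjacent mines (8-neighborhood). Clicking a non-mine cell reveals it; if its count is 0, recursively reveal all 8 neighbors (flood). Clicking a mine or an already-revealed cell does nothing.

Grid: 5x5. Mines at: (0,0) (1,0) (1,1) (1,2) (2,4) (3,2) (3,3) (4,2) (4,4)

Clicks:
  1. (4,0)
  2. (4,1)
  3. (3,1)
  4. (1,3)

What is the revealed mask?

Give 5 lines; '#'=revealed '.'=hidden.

Answer: .....
...#.
##...
##...
##...

Derivation:
Click 1 (4,0) count=0: revealed 6 new [(2,0) (2,1) (3,0) (3,1) (4,0) (4,1)] -> total=6
Click 2 (4,1) count=2: revealed 0 new [(none)] -> total=6
Click 3 (3,1) count=2: revealed 0 new [(none)] -> total=6
Click 4 (1,3) count=2: revealed 1 new [(1,3)] -> total=7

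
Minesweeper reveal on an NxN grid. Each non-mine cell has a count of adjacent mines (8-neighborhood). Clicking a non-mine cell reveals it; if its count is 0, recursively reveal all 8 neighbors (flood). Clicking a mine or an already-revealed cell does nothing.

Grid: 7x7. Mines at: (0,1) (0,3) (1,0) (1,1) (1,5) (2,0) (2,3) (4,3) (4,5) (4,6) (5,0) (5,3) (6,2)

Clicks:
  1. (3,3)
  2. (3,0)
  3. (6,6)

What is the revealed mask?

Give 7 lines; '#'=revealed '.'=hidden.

Click 1 (3,3) count=2: revealed 1 new [(3,3)] -> total=1
Click 2 (3,0) count=1: revealed 1 new [(3,0)] -> total=2
Click 3 (6,6) count=0: revealed 6 new [(5,4) (5,5) (5,6) (6,4) (6,5) (6,6)] -> total=8

Answer: .......
.......
.......
#..#...
.......
....###
....###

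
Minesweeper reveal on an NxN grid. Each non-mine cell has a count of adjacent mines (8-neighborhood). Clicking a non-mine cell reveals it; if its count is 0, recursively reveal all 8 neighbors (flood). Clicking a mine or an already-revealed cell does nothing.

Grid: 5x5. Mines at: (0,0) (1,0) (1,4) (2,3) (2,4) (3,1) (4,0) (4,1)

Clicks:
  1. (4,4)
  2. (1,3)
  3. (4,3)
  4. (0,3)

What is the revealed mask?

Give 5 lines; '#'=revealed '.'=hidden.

Answer: ...#.
...#.
.....
..###
..###

Derivation:
Click 1 (4,4) count=0: revealed 6 new [(3,2) (3,3) (3,4) (4,2) (4,3) (4,4)] -> total=6
Click 2 (1,3) count=3: revealed 1 new [(1,3)] -> total=7
Click 3 (4,3) count=0: revealed 0 new [(none)] -> total=7
Click 4 (0,3) count=1: revealed 1 new [(0,3)] -> total=8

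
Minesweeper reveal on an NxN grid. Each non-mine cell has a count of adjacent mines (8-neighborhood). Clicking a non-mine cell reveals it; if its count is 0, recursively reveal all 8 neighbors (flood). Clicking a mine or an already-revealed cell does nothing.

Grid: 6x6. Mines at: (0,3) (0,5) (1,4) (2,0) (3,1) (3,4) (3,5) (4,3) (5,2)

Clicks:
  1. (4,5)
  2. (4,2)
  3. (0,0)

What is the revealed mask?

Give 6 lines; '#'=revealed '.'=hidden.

Answer: ###...
###...
......
......
..#..#
......

Derivation:
Click 1 (4,5) count=2: revealed 1 new [(4,5)] -> total=1
Click 2 (4,2) count=3: revealed 1 new [(4,2)] -> total=2
Click 3 (0,0) count=0: revealed 6 new [(0,0) (0,1) (0,2) (1,0) (1,1) (1,2)] -> total=8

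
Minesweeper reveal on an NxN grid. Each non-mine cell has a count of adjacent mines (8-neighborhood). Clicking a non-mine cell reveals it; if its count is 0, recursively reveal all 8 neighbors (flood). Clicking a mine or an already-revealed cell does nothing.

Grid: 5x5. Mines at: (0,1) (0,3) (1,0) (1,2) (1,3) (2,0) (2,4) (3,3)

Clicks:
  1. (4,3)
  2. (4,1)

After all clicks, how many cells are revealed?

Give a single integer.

Click 1 (4,3) count=1: revealed 1 new [(4,3)] -> total=1
Click 2 (4,1) count=0: revealed 6 new [(3,0) (3,1) (3,2) (4,0) (4,1) (4,2)] -> total=7

Answer: 7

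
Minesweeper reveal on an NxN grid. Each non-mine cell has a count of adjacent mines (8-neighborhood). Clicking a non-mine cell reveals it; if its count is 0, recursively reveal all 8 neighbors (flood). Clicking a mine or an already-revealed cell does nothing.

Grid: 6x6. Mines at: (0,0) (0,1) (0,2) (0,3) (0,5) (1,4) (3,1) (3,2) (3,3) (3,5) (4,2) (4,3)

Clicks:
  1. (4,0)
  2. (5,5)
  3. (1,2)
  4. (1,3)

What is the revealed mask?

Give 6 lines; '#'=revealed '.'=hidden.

Answer: ......
..##..
......
......
#...##
....##

Derivation:
Click 1 (4,0) count=1: revealed 1 new [(4,0)] -> total=1
Click 2 (5,5) count=0: revealed 4 new [(4,4) (4,5) (5,4) (5,5)] -> total=5
Click 3 (1,2) count=3: revealed 1 new [(1,2)] -> total=6
Click 4 (1,3) count=3: revealed 1 new [(1,3)] -> total=7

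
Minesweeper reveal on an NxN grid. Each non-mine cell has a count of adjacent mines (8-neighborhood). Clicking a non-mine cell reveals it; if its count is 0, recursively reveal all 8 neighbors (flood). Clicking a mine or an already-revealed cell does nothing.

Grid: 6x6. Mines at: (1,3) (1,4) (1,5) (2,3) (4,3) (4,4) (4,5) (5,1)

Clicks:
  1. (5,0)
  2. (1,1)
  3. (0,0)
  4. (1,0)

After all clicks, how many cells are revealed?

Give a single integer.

Click 1 (5,0) count=1: revealed 1 new [(5,0)] -> total=1
Click 2 (1,1) count=0: revealed 15 new [(0,0) (0,1) (0,2) (1,0) (1,1) (1,2) (2,0) (2,1) (2,2) (3,0) (3,1) (3,2) (4,0) (4,1) (4,2)] -> total=16
Click 3 (0,0) count=0: revealed 0 new [(none)] -> total=16
Click 4 (1,0) count=0: revealed 0 new [(none)] -> total=16

Answer: 16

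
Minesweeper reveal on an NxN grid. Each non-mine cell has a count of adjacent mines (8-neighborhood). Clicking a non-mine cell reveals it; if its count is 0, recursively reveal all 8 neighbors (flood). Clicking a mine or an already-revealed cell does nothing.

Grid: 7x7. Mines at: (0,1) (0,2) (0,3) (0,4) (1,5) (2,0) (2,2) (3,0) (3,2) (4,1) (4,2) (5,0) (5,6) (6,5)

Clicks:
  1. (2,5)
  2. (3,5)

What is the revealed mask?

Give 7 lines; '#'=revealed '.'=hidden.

Answer: .......
.......
...####
...####
...####
...###.
.......

Derivation:
Click 1 (2,5) count=1: revealed 1 new [(2,5)] -> total=1
Click 2 (3,5) count=0: revealed 14 new [(2,3) (2,4) (2,6) (3,3) (3,4) (3,5) (3,6) (4,3) (4,4) (4,5) (4,6) (5,3) (5,4) (5,5)] -> total=15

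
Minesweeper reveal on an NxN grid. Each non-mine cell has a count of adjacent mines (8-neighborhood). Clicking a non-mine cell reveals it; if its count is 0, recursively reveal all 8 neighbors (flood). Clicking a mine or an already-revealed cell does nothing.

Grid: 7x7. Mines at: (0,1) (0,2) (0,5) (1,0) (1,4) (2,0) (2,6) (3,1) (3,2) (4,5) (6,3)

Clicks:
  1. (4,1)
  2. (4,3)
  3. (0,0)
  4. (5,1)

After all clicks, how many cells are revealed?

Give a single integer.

Answer: 11

Derivation:
Click 1 (4,1) count=2: revealed 1 new [(4,1)] -> total=1
Click 2 (4,3) count=1: revealed 1 new [(4,3)] -> total=2
Click 3 (0,0) count=2: revealed 1 new [(0,0)] -> total=3
Click 4 (5,1) count=0: revealed 8 new [(4,0) (4,2) (5,0) (5,1) (5,2) (6,0) (6,1) (6,2)] -> total=11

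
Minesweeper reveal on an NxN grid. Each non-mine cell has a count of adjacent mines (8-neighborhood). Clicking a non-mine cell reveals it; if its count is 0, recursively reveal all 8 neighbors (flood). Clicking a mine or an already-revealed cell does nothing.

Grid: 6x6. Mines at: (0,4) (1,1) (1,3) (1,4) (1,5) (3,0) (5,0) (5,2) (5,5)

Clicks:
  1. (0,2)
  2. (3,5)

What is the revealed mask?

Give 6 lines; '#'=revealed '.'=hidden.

Answer: ..#...
......
.#####
.#####
.#####
......

Derivation:
Click 1 (0,2) count=2: revealed 1 new [(0,2)] -> total=1
Click 2 (3,5) count=0: revealed 15 new [(2,1) (2,2) (2,3) (2,4) (2,5) (3,1) (3,2) (3,3) (3,4) (3,5) (4,1) (4,2) (4,3) (4,4) (4,5)] -> total=16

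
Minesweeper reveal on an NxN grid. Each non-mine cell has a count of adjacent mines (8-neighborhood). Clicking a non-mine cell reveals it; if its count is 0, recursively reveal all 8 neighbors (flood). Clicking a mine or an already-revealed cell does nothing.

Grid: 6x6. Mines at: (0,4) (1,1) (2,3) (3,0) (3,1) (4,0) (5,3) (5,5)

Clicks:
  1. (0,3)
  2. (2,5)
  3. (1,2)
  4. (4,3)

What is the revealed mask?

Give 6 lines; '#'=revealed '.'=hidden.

Click 1 (0,3) count=1: revealed 1 new [(0,3)] -> total=1
Click 2 (2,5) count=0: revealed 8 new [(1,4) (1,5) (2,4) (2,5) (3,4) (3,5) (4,4) (4,5)] -> total=9
Click 3 (1,2) count=2: revealed 1 new [(1,2)] -> total=10
Click 4 (4,3) count=1: revealed 1 new [(4,3)] -> total=11

Answer: ...#..
..#.##
....##
....##
...###
......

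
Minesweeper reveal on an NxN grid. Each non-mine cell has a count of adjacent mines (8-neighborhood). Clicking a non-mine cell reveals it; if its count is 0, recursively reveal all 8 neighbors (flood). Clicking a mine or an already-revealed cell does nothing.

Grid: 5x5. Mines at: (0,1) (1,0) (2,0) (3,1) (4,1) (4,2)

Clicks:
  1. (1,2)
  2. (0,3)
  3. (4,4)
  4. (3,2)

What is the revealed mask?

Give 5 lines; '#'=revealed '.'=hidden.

Click 1 (1,2) count=1: revealed 1 new [(1,2)] -> total=1
Click 2 (0,3) count=0: revealed 13 new [(0,2) (0,3) (0,4) (1,3) (1,4) (2,2) (2,3) (2,4) (3,2) (3,3) (3,4) (4,3) (4,4)] -> total=14
Click 3 (4,4) count=0: revealed 0 new [(none)] -> total=14
Click 4 (3,2) count=3: revealed 0 new [(none)] -> total=14

Answer: ..###
..###
..###
..###
...##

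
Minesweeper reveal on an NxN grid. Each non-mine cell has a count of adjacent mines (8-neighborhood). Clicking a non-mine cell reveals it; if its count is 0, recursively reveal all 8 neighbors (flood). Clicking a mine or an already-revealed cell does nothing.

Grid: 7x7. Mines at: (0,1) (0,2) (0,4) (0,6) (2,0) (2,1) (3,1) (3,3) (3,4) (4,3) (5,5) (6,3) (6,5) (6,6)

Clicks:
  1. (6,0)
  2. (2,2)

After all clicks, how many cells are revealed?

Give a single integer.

Click 1 (6,0) count=0: revealed 9 new [(4,0) (4,1) (4,2) (5,0) (5,1) (5,2) (6,0) (6,1) (6,2)] -> total=9
Click 2 (2,2) count=3: revealed 1 new [(2,2)] -> total=10

Answer: 10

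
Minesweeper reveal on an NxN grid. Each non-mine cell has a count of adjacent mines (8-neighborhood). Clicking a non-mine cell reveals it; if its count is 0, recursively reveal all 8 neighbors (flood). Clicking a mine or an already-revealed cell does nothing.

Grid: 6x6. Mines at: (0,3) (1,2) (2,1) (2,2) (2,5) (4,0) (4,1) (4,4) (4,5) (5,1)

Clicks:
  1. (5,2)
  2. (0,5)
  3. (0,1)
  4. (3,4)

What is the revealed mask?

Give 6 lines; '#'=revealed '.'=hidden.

Click 1 (5,2) count=2: revealed 1 new [(5,2)] -> total=1
Click 2 (0,5) count=0: revealed 4 new [(0,4) (0,5) (1,4) (1,5)] -> total=5
Click 3 (0,1) count=1: revealed 1 new [(0,1)] -> total=6
Click 4 (3,4) count=3: revealed 1 new [(3,4)] -> total=7

Answer: .#..##
....##
......
....#.
......
..#...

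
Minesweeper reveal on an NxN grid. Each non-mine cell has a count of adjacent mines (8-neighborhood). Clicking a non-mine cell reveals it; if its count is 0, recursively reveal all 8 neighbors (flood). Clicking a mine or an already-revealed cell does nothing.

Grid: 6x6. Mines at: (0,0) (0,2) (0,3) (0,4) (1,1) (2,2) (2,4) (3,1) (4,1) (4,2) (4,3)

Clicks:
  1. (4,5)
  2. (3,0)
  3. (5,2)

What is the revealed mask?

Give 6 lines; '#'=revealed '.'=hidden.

Click 1 (4,5) count=0: revealed 6 new [(3,4) (3,5) (4,4) (4,5) (5,4) (5,5)] -> total=6
Click 2 (3,0) count=2: revealed 1 new [(3,0)] -> total=7
Click 3 (5,2) count=3: revealed 1 new [(5,2)] -> total=8

Answer: ......
......
......
#...##
....##
..#.##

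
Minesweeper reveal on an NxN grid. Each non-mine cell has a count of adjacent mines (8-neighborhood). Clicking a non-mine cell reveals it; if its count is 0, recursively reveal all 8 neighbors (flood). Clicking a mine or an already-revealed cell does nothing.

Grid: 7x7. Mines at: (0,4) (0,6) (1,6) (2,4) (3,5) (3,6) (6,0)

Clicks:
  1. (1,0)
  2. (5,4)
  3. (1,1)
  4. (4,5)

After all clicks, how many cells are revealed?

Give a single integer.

Click 1 (1,0) count=0: revealed 37 new [(0,0) (0,1) (0,2) (0,3) (1,0) (1,1) (1,2) (1,3) (2,0) (2,1) (2,2) (2,3) (3,0) (3,1) (3,2) (3,3) (3,4) (4,0) (4,1) (4,2) (4,3) (4,4) (4,5) (4,6) (5,0) (5,1) (5,2) (5,3) (5,4) (5,5) (5,6) (6,1) (6,2) (6,3) (6,4) (6,5) (6,6)] -> total=37
Click 2 (5,4) count=0: revealed 0 new [(none)] -> total=37
Click 3 (1,1) count=0: revealed 0 new [(none)] -> total=37
Click 4 (4,5) count=2: revealed 0 new [(none)] -> total=37

Answer: 37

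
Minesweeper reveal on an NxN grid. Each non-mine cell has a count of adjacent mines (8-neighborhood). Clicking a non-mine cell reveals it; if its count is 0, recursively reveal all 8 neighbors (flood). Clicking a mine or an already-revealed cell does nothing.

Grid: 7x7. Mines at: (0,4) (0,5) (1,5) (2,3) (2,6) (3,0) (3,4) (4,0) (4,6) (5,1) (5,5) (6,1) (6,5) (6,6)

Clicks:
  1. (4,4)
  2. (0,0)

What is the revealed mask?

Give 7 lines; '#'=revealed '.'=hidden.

Answer: ####...
####...
###....
.......
....#..
.......
.......

Derivation:
Click 1 (4,4) count=2: revealed 1 new [(4,4)] -> total=1
Click 2 (0,0) count=0: revealed 11 new [(0,0) (0,1) (0,2) (0,3) (1,0) (1,1) (1,2) (1,3) (2,0) (2,1) (2,2)] -> total=12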